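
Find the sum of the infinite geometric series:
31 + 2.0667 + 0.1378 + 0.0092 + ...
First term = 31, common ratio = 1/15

For |r| < 1, S = a / (1 - r)
S = 31 / (1 - (1/15))
S = 31 / (14/15)
S = 465/14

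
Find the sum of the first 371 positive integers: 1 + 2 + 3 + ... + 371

Formula: ∑k = n(n+1)/2
= 371×372/2
= 138012/2
= 69006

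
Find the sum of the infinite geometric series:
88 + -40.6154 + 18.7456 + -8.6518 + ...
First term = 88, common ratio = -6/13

For |r| < 1, S = a / (1 - r)
S = 88 / (1 - (-6/13))
S = 88 / (19/13)
S = 1144/19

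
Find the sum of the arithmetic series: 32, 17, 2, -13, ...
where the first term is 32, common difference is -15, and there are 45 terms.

Sₙ = n/2 × (first + last)
Last term = a + (n-1)d = 32 + (45-1)×(-15) = -628
S_45 = 45/2 × (32 + (-628))
S_45 = 45/2 × (-596) = -13410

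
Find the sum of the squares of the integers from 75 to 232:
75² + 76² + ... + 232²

Use ∑_{k=1}^{n} k² = n(n+1)(2n+1)/6, then subtract the first 74 terms.
∑_{k=1}^{232} k² = 232×233×465/6 = 4189340
∑_{k=1}^{74} k² = 74×75×149/6 = 137825
∑_{k=75}^{232} k² = 4189340 - 137825 = 4051515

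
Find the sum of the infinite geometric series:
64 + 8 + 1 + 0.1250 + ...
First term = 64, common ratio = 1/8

For |r| < 1, S = a / (1 - r)
S = 64 / (1 - (1/8))
S = 64 / (7/8)
S = 512/7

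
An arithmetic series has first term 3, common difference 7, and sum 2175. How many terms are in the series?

Using S = n/2 × [2a + (n-1)d]
2175 = n/2 × [2(3) + (n-1)(7)]
2175 = n/2 × [6 + 7n - 7]
4350 = n × [-1 + 7n]
7n² + (-1)n - 4350 = 0
Discriminant: Δ = (-1)² - 4(7)(-4350) = 1 + 121800 = 121801
√Δ = 349
n = [-(-1) + √Δ] / (2·7) = (1 + 349) / 14 = 350 / 14 = 25
(The negative root is discarded since n must be a positive integer.)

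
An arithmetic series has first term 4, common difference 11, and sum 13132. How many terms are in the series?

Using S = n/2 × [2a + (n-1)d]
13132 = n/2 × [2(4) + (n-1)(11)]
13132 = n/2 × [8 + 11n - 11]
26264 = n × [-3 + 11n]
11n² + (-3)n - 26264 = 0
Discriminant: Δ = (-3)² - 4(11)(-26264) = 9 + 1155616 = 1155625
√Δ = 1075
n = [-(-3) + √Δ] / (2·11) = (3 + 1075) / 22 = 1078 / 22 = 49
(The negative root is discarded since n must be a positive integer.)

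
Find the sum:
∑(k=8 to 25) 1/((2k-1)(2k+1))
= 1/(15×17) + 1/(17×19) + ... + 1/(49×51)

Partial fractions: 1/((2k-1)(2k+1)) = (1/2)[1/(2k-1) - 1/(2k+1)]
The series telescopes:
= (1/2)[1/15 - 1/51]
= 2/85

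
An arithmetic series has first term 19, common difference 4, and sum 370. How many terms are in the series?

Using S = n/2 × [2a + (n-1)d]
370 = n/2 × [2(19) + (n-1)(4)]
370 = n/2 × [38 + 4n - 4]
740 = n × [34 + 4n]
4n² + (34)n - 740 = 0
Discriminant: Δ = (34)² - 4(4)(-740) = 1156 + 11840 = 12996
√Δ = 114
n = [-(34) + √Δ] / (2·4) = (-34 + 114) / 8 = 80 / 8 = 10
(The negative root is discarded since n must be a positive integer.)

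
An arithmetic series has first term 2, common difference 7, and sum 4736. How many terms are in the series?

Using S = n/2 × [2a + (n-1)d]
4736 = n/2 × [2(2) + (n-1)(7)]
4736 = n/2 × [4 + 7n - 7]
9472 = n × [-3 + 7n]
7n² + (-3)n - 9472 = 0
Discriminant: Δ = (-3)² - 4(7)(-9472) = 9 + 265216 = 265225
√Δ = 515
n = [-(-3) + √Δ] / (2·7) = (3 + 515) / 14 = 518 / 14 = 37
(The negative root is discarded since n must be a positive integer.)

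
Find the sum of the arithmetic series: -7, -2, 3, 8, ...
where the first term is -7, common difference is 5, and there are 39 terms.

Sₙ = n/2 × (first + last)
Last term = a + (n-1)d = -7 + (39-1)×5 = 183
S_39 = 39/2 × (-7 + 183)
S_39 = 39/2 × 176 = 3432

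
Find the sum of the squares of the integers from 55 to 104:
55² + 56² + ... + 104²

Use ∑_{k=1}^{n} k² = n(n+1)(2n+1)/6, then subtract the first 54 terms.
∑_{k=1}^{104} k² = 104×105×209/6 = 380380
∑_{k=1}^{54} k² = 54×55×109/6 = 53955
∑_{k=55}^{104} k² = 380380 - 53955 = 326425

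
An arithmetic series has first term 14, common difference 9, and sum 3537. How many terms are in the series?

Using S = n/2 × [2a + (n-1)d]
3537 = n/2 × [2(14) + (n-1)(9)]
3537 = n/2 × [28 + 9n - 9]
7074 = n × [19 + 9n]
9n² + (19)n - 7074 = 0
Discriminant: Δ = (19)² - 4(9)(-7074) = 361 + 254664 = 255025
√Δ = 505
n = [-(19) + √Δ] / (2·9) = (-19 + 505) / 18 = 486 / 18 = 27
(The negative root is discarded since n must be a positive integer.)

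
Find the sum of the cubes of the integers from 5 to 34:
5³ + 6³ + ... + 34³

Use ∑_{k=1}^{n} k³ = [n(n+1)/2]², then subtract the first 4 terms.
∑_{k=1}^{34} k³ = [34×35/2]² = 595² = 354025
∑_{k=1}^{4} k³ = [4×5/2]² = 10² = 100
∑_{k=5}^{34} k³ = 354025 - 100 = 353925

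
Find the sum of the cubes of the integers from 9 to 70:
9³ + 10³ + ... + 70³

Use ∑_{k=1}^{n} k³ = [n(n+1)/2]², then subtract the first 8 terms.
∑_{k=1}^{70} k³ = [70×71/2]² = 2485² = 6175225
∑_{k=1}^{8} k³ = [8×9/2]² = 36² = 1296
∑_{k=9}^{70} k³ = 6175225 - 1296 = 6173929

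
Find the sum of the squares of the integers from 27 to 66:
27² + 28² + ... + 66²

Use ∑_{k=1}^{n} k² = n(n+1)(2n+1)/6, then subtract the first 26 terms.
∑_{k=1}^{66} k² = 66×67×133/6 = 98021
∑_{k=1}^{26} k² = 26×27×53/6 = 6201
∑_{k=27}^{66} k² = 98021 - 6201 = 91820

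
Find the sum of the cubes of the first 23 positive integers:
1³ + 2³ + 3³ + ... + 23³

Formula: ∑k³ = [n(n+1)/2]²
= [23×24/2]²
= 276²
= 76176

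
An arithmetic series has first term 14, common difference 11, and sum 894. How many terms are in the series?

Using S = n/2 × [2a + (n-1)d]
894 = n/2 × [2(14) + (n-1)(11)]
894 = n/2 × [28 + 11n - 11]
1788 = n × [17 + 11n]
11n² + (17)n - 1788 = 0
Discriminant: Δ = (17)² - 4(11)(-1788) = 289 + 78672 = 78961
√Δ = 281
n = [-(17) + √Δ] / (2·11) = (-17 + 281) / 22 = 264 / 22 = 12
(The negative root is discarded since n must be a positive integer.)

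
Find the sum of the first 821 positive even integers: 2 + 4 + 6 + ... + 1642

Sum of first n even numbers = n(n+1)
= 821×822
= 674862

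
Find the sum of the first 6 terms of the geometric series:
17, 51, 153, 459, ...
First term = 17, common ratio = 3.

Sₙ = a(1 - rⁿ) / (1 - r)
S_6 = 17(1 - 3^6) / (1 - 3)
S_6 = 17(1 - 729) / (-2)
S_6 = 6188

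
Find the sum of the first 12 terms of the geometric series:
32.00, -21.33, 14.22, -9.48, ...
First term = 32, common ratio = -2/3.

Sₙ = a(1 - rⁿ) / (1 - r)
S_12 = 32(1 - (-2/3)^12) / (1 - (-2/3))
S_12 = 32(1 - (4096/531441)) / (5/3)
S_12 = 3375008/177147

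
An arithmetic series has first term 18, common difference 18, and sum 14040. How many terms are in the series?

Using S = n/2 × [2a + (n-1)d]
14040 = n/2 × [2(18) + (n-1)(18)]
14040 = n/2 × [36 + 18n - 18]
28080 = n × [18 + 18n]
18n² + (18)n - 28080 = 0
Discriminant: Δ = (18)² - 4(18)(-28080) = 324 + 2021760 = 2022084
√Δ = 1422
n = [-(18) + √Δ] / (2·18) = (-18 + 1422) / 36 = 1404 / 36 = 39
(The negative root is discarded since n must be a positive integer.)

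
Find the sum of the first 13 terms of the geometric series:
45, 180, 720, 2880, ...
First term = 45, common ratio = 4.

Sₙ = a(1 - rⁿ) / (1 - r)
S_13 = 45(1 - 4^13) / (1 - 4)
S_13 = 45(1 - 67108864) / (-3)
S_13 = 1006632945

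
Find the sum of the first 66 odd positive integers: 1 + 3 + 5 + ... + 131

Sum of first n odd numbers = n²
= 66²
= 4356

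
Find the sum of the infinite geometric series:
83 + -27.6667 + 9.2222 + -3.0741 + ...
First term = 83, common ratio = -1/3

For |r| < 1, S = a / (1 - r)
S = 83 / (1 - (-1/3))
S = 83 / (4/3)
S = 249/4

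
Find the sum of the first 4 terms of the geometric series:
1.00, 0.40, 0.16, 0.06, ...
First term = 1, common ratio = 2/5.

Sₙ = a(1 - rⁿ) / (1 - r)
S_4 = 1(1 - (2/5)^4) / (1 - (2/5))
S_4 = 1(1 - (16/625)) / (3/5)
S_4 = 203/125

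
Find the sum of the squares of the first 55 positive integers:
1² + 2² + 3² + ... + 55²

Formula: ∑k² = n(n+1)(2n+1)/6
= 55×56×111/6
= 341880/6
= 56980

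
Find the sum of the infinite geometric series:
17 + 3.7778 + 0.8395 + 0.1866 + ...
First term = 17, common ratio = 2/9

For |r| < 1, S = a / (1 - r)
S = 17 / (1 - (2/9))
S = 17 / (7/9)
S = 153/7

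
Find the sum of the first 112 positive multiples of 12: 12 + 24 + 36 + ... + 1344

Factor out 12: = 12(1 + 2 + ... + 112) = 12 × n(n+1)/2
= 12 × 112×113/2
= 12 × 6328
= 75936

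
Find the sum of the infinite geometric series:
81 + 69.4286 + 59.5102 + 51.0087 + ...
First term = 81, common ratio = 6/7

For |r| < 1, S = a / (1 - r)
S = 81 / (1 - (6/7))
S = 81 / (1/7)
S = 567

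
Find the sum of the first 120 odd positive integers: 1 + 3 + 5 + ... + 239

Sum of first n odd numbers = n²
= 120²
= 14400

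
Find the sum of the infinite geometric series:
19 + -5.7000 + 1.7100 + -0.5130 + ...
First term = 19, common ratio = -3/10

For |r| < 1, S = a / (1 - r)
S = 19 / (1 - (-3/10))
S = 19 / (13/10)
S = 190/13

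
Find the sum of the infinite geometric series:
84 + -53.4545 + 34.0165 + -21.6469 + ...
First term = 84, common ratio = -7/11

For |r| < 1, S = a / (1 - r)
S = 84 / (1 - (-7/11))
S = 84 / (18/11)
S = 154/3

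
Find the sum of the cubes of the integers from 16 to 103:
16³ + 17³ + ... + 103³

Use ∑_{k=1}^{n} k³ = [n(n+1)/2]², then subtract the first 15 terms.
∑_{k=1}^{103} k³ = [103×104/2]² = 5356² = 28686736
∑_{k=1}^{15} k³ = [15×16/2]² = 120² = 14400
∑_{k=16}^{103} k³ = 28686736 - 14400 = 28672336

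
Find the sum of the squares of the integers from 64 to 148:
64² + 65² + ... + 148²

Use ∑_{k=1}^{n} k² = n(n+1)(2n+1)/6, then subtract the first 63 terms.
∑_{k=1}^{148} k² = 148×149×297/6 = 1091574
∑_{k=1}^{63} k² = 63×64×127/6 = 85344
∑_{k=64}^{148} k² = 1091574 - 85344 = 1006230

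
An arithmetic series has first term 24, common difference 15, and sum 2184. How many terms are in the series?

Using S = n/2 × [2a + (n-1)d]
2184 = n/2 × [2(24) + (n-1)(15)]
2184 = n/2 × [48 + 15n - 15]
4368 = n × [33 + 15n]
15n² + (33)n - 4368 = 0
Discriminant: Δ = (33)² - 4(15)(-4368) = 1089 + 262080 = 263169
√Δ = 513
n = [-(33) + √Δ] / (2·15) = (-33 + 513) / 30 = 480 / 30 = 16
(The negative root is discarded since n must be a positive integer.)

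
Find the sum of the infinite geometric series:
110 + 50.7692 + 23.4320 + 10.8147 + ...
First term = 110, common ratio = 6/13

For |r| < 1, S = a / (1 - r)
S = 110 / (1 - (6/13))
S = 110 / (7/13)
S = 1430/7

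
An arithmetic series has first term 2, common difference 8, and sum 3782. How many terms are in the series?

Using S = n/2 × [2a + (n-1)d]
3782 = n/2 × [2(2) + (n-1)(8)]
3782 = n/2 × [4 + 8n - 8]
7564 = n × [-4 + 8n]
8n² + (-4)n - 7564 = 0
Discriminant: Δ = (-4)² - 4(8)(-7564) = 16 + 242048 = 242064
√Δ = 492
n = [-(-4) + √Δ] / (2·8) = (4 + 492) / 16 = 496 / 16 = 31
(The negative root is discarded since n must be a positive integer.)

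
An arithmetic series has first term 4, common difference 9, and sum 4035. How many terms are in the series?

Using S = n/2 × [2a + (n-1)d]
4035 = n/2 × [2(4) + (n-1)(9)]
4035 = n/2 × [8 + 9n - 9]
8070 = n × [-1 + 9n]
9n² + (-1)n - 8070 = 0
Discriminant: Δ = (-1)² - 4(9)(-8070) = 1 + 290520 = 290521
√Δ = 539
n = [-(-1) + √Δ] / (2·9) = (1 + 539) / 18 = 540 / 18 = 30
(The negative root is discarded since n must be a positive integer.)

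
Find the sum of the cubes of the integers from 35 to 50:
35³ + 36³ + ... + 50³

Use ∑_{k=1}^{n} k³ = [n(n+1)/2]², then subtract the first 34 terms.
∑_{k=1}^{50} k³ = [50×51/2]² = 1275² = 1625625
∑_{k=1}^{34} k³ = [34×35/2]² = 595² = 354025
∑_{k=35}^{50} k³ = 1625625 - 354025 = 1271600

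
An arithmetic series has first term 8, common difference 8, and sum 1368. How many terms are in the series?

Using S = n/2 × [2a + (n-1)d]
1368 = n/2 × [2(8) + (n-1)(8)]
1368 = n/2 × [16 + 8n - 8]
2736 = n × [8 + 8n]
8n² + (8)n - 2736 = 0
Discriminant: Δ = (8)² - 4(8)(-2736) = 64 + 87552 = 87616
√Δ = 296
n = [-(8) + √Δ] / (2·8) = (-8 + 296) / 16 = 288 / 16 = 18
(The negative root is discarded since n must be a positive integer.)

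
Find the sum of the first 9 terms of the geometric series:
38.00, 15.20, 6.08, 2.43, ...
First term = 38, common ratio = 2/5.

Sₙ = a(1 - rⁿ) / (1 - r)
S_9 = 38(1 - (2/5)^9) / (1 - (2/5))
S_9 = 38(1 - (512/1953125)) / (3/5)
S_9 = 24733098/390625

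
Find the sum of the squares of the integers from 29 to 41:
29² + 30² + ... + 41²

Use ∑_{k=1}^{n} k² = n(n+1)(2n+1)/6, then subtract the first 28 terms.
∑_{k=1}^{41} k² = 41×42×83/6 = 23821
∑_{k=1}^{28} k² = 28×29×57/6 = 7714
∑_{k=29}^{41} k² = 23821 - 7714 = 16107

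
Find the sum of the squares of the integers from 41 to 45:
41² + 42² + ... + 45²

Use ∑_{k=1}^{n} k² = n(n+1)(2n+1)/6, then subtract the first 40 terms.
∑_{k=1}^{45} k² = 45×46×91/6 = 31395
∑_{k=1}^{40} k² = 40×41×81/6 = 22140
∑_{k=41}^{45} k² = 31395 - 22140 = 9255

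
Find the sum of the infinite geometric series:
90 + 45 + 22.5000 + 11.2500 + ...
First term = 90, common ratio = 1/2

For |r| < 1, S = a / (1 - r)
S = 90 / (1 - (1/2))
S = 90 / (1/2)
S = 180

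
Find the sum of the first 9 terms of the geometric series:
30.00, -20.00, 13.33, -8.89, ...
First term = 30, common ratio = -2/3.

Sₙ = a(1 - rⁿ) / (1 - r)
S_9 = 30(1 - (-2/3)^9) / (1 - (-2/3))
S_9 = 30(1 - (-512/19683)) / (5/3)
S_9 = 40390/2187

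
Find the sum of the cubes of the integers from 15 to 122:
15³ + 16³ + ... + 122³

Use ∑_{k=1}^{n} k³ = [n(n+1)/2]², then subtract the first 14 terms.
∑_{k=1}^{122} k³ = [122×123/2]² = 7503² = 56295009
∑_{k=1}^{14} k³ = [14×15/2]² = 105² = 11025
∑_{k=15}^{122} k³ = 56295009 - 11025 = 56283984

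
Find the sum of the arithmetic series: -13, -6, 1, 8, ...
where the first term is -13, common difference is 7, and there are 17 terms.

Sₙ = n/2 × (first + last)
Last term = a + (n-1)d = -13 + (17-1)×7 = 99
S_17 = 17/2 × (-13 + 99)
S_17 = 17/2 × 86 = 731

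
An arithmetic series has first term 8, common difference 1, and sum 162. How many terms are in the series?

Using S = n/2 × [2a + (n-1)d]
162 = n/2 × [2(8) + (n-1)(1)]
162 = n/2 × [16 + 1n - 1]
324 = n × [15 + 1n]
1n² + (15)n - 324 = 0
Discriminant: Δ = (15)² - 4(1)(-324) = 225 + 1296 = 1521
√Δ = 39
n = [-(15) + √Δ] / (2·1) = (-15 + 39) / 2 = 24 / 2 = 12
(The negative root is discarded since n must be a positive integer.)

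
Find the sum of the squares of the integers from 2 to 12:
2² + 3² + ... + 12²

Use ∑_{k=1}^{n} k² = n(n+1)(2n+1)/6, then subtract the first 1 terms.
∑_{k=1}^{12} k² = 12×13×25/6 = 650
∑_{k=1}^{1} k² = 1×2×3/6 = 1
∑_{k=2}^{12} k² = 650 - 1 = 649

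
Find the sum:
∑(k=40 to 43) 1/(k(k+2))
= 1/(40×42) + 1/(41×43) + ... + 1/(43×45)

Partial fractions: 1/(k(k+2)) = (1/2)[1/k - 1/(k+2)]
Telescoping leaves the first two and last two terms:
= (1/2)[1/40 + 1/41 - 1/44 - 1/45]
= 721/324720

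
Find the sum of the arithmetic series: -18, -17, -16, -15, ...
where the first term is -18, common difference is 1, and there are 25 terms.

Sₙ = n/2 × (first + last)
Last term = a + (n-1)d = -18 + (25-1)×1 = 6
S_25 = 25/2 × (-18 + 6)
S_25 = 25/2 × (-12) = -150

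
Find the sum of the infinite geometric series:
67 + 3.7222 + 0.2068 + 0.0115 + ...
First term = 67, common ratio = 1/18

For |r| < 1, S = a / (1 - r)
S = 67 / (1 - (1/18))
S = 67 / (17/18)
S = 1206/17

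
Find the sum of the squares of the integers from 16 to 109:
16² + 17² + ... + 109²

Use ∑_{k=1}^{n} k² = n(n+1)(2n+1)/6, then subtract the first 15 terms.
∑_{k=1}^{109} k² = 109×110×219/6 = 437635
∑_{k=1}^{15} k² = 15×16×31/6 = 1240
∑_{k=16}^{109} k² = 437635 - 1240 = 436395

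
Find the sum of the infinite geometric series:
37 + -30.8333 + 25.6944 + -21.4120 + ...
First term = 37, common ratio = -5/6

For |r| < 1, S = a / (1 - r)
S = 37 / (1 - (-5/6))
S = 37 / (11/6)
S = 222/11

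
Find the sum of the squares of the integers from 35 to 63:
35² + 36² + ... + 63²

Use ∑_{k=1}^{n} k² = n(n+1)(2n+1)/6, then subtract the first 34 terms.
∑_{k=1}^{63} k² = 63×64×127/6 = 85344
∑_{k=1}^{34} k² = 34×35×69/6 = 13685
∑_{k=35}^{63} k² = 85344 - 13685 = 71659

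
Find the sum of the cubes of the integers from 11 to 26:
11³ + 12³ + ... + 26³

Use ∑_{k=1}^{n} k³ = [n(n+1)/2]², then subtract the first 10 terms.
∑_{k=1}^{26} k³ = [26×27/2]² = 351² = 123201
∑_{k=1}^{10} k³ = [10×11/2]² = 55² = 3025
∑_{k=11}^{26} k³ = 123201 - 3025 = 120176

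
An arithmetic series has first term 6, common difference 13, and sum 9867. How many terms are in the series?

Using S = n/2 × [2a + (n-1)d]
9867 = n/2 × [2(6) + (n-1)(13)]
9867 = n/2 × [12 + 13n - 13]
19734 = n × [-1 + 13n]
13n² + (-1)n - 19734 = 0
Discriminant: Δ = (-1)² - 4(13)(-19734) = 1 + 1026168 = 1026169
√Δ = 1013
n = [-(-1) + √Δ] / (2·13) = (1 + 1013) / 26 = 1014 / 26 = 39
(The negative root is discarded since n must be a positive integer.)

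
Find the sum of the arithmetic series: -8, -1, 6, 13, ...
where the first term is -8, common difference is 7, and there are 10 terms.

Sₙ = n/2 × (first + last)
Last term = a + (n-1)d = -8 + (10-1)×7 = 55
S_10 = 10/2 × (-8 + 55)
S_10 = 10/2 × 47 = 235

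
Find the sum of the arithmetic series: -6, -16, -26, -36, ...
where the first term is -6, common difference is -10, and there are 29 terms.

Sₙ = n/2 × (first + last)
Last term = a + (n-1)d = -6 + (29-1)×(-10) = -286
S_29 = 29/2 × (-6 + (-286))
S_29 = 29/2 × (-292) = -4234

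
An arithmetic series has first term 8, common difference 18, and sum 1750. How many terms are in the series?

Using S = n/2 × [2a + (n-1)d]
1750 = n/2 × [2(8) + (n-1)(18)]
1750 = n/2 × [16 + 18n - 18]
3500 = n × [-2 + 18n]
18n² + (-2)n - 3500 = 0
Discriminant: Δ = (-2)² - 4(18)(-3500) = 4 + 252000 = 252004
√Δ = 502
n = [-(-2) + √Δ] / (2·18) = (2 + 502) / 36 = 504 / 36 = 14
(The negative root is discarded since n must be a positive integer.)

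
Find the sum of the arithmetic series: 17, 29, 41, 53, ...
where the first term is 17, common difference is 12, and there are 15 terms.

Sₙ = n/2 × (first + last)
Last term = a + (n-1)d = 17 + (15-1)×12 = 185
S_15 = 15/2 × (17 + 185)
S_15 = 15/2 × 202 = 1515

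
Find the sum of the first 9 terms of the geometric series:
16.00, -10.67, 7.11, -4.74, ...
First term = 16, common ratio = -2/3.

Sₙ = a(1 - rⁿ) / (1 - r)
S_9 = 16(1 - (-2/3)^9) / (1 - (-2/3))
S_9 = 16(1 - (-512/19683)) / (5/3)
S_9 = 64624/6561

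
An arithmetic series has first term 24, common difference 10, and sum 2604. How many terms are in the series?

Using S = n/2 × [2a + (n-1)d]
2604 = n/2 × [2(24) + (n-1)(10)]
2604 = n/2 × [48 + 10n - 10]
5208 = n × [38 + 10n]
10n² + (38)n - 5208 = 0
Discriminant: Δ = (38)² - 4(10)(-5208) = 1444 + 208320 = 209764
√Δ = 458
n = [-(38) + √Δ] / (2·10) = (-38 + 458) / 20 = 420 / 20 = 21
(The negative root is discarded since n must be a positive integer.)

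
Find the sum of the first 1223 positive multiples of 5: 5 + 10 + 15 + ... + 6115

Factor out 5: = 5(1 + 2 + ... + 1223) = 5 × n(n+1)/2
= 5 × 1223×1224/2
= 5 × 748476
= 3742380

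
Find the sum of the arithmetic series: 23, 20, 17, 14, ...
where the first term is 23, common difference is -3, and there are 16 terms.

Sₙ = n/2 × (first + last)
Last term = a + (n-1)d = 23 + (16-1)×(-3) = -22
S_16 = 16/2 × (23 + (-22))
S_16 = 16/2 × 1 = 8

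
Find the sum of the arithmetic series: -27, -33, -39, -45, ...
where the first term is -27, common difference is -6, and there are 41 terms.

Sₙ = n/2 × (first + last)
Last term = a + (n-1)d = -27 + (41-1)×(-6) = -267
S_41 = 41/2 × (-27 + (-267))
S_41 = 41/2 × (-294) = -6027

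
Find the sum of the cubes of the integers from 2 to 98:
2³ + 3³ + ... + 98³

Use ∑_{k=1}^{n} k³ = [n(n+1)/2]², then subtract the first 1 terms.
∑_{k=1}^{98} k³ = [98×99/2]² = 4851² = 23532201
∑_{k=1}^{1} k³ = [1×2/2]² = 1² = 1
∑_{k=2}^{98} k³ = 23532201 - 1 = 23532200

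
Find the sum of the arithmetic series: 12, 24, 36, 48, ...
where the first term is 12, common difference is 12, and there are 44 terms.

Sₙ = n/2 × (first + last)
Last term = a + (n-1)d = 12 + (44-1)×12 = 528
S_44 = 44/2 × (12 + 528)
S_44 = 44/2 × 540 = 11880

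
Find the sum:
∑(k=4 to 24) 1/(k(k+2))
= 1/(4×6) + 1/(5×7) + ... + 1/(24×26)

Partial fractions: 1/(k(k+2)) = (1/2)[1/k - 1/(k+2)]
Telescoping leaves the first two and last two terms:
= (1/2)[1/4 + 1/5 - 1/25 - 1/26]
= 483/2600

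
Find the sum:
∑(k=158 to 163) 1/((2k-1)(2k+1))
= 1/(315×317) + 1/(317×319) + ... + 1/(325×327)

Partial fractions: 1/((2k-1)(2k+1)) = (1/2)[1/(2k-1) - 1/(2k+1)]
The series telescopes:
= (1/2)[1/315 - 1/327]
= 2/34335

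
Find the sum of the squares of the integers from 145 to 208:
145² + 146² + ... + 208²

Use ∑_{k=1}^{n} k² = n(n+1)(2n+1)/6, then subtract the first 144 terms.
∑_{k=1}^{208} k² = 208×209×417/6 = 3021304
∑_{k=1}^{144} k² = 144×145×289/6 = 1005720
∑_{k=145}^{208} k² = 3021304 - 1005720 = 2015584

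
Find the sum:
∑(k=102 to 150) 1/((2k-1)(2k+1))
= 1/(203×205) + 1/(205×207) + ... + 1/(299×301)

Partial fractions: 1/((2k-1)(2k+1)) = (1/2)[1/(2k-1) - 1/(2k+1)]
The series telescopes:
= (1/2)[1/203 - 1/301]
= 1/1247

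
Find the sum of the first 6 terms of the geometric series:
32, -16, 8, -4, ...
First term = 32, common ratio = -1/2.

Sₙ = a(1 - rⁿ) / (1 - r)
S_6 = 32(1 - (-1/2)^6) / (1 - (-1/2))
S_6 = 32(1 - (1/64)) / (3/2)
S_6 = 21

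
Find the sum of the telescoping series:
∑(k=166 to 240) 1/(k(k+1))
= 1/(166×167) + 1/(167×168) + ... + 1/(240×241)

Partial fractions: 1/(k(k+1)) = 1/k - 1/(k+1)
The series telescopes:
= (1/166 - 1/167) + (1/167 - 1/168) + ... + (1/240 - 1/241)
= 1/166 - 1/241
= 75/40006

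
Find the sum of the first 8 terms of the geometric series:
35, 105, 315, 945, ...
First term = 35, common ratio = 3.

Sₙ = a(1 - rⁿ) / (1 - r)
S_8 = 35(1 - 3^8) / (1 - 3)
S_8 = 35(1 - 6561) / (-2)
S_8 = 114800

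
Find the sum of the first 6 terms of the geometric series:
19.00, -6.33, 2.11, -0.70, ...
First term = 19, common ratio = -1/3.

Sₙ = a(1 - rⁿ) / (1 - r)
S_6 = 19(1 - (-1/3)^6) / (1 - (-1/3))
S_6 = 19(1 - (1/729)) / (4/3)
S_6 = 3458/243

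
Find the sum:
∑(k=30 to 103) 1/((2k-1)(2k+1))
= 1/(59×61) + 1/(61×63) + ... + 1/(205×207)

Partial fractions: 1/((2k-1)(2k+1)) = (1/2)[1/(2k-1) - 1/(2k+1)]
The series telescopes:
= (1/2)[1/59 - 1/207]
= 74/12213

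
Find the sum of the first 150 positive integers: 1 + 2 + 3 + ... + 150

Formula: ∑k = n(n+1)/2
= 150×151/2
= 22650/2
= 11325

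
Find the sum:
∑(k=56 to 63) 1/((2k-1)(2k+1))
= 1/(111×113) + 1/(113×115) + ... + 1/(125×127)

Partial fractions: 1/((2k-1)(2k+1)) = (1/2)[1/(2k-1) - 1/(2k+1)]
The series telescopes:
= (1/2)[1/111 - 1/127]
= 8/14097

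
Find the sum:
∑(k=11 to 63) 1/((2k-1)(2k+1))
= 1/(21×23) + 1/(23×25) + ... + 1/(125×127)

Partial fractions: 1/((2k-1)(2k+1)) = (1/2)[1/(2k-1) - 1/(2k+1)]
The series telescopes:
= (1/2)[1/21 - 1/127]
= 53/2667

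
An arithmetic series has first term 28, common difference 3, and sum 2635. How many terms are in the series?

Using S = n/2 × [2a + (n-1)d]
2635 = n/2 × [2(28) + (n-1)(3)]
2635 = n/2 × [56 + 3n - 3]
5270 = n × [53 + 3n]
3n² + (53)n - 5270 = 0
Discriminant: Δ = (53)² - 4(3)(-5270) = 2809 + 63240 = 66049
√Δ = 257
n = [-(53) + √Δ] / (2·3) = (-53 + 257) / 6 = 204 / 6 = 34
(The negative root is discarded since n must be a positive integer.)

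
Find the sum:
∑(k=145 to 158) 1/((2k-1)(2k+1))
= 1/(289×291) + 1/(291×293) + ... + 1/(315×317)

Partial fractions: 1/((2k-1)(2k+1)) = (1/2)[1/(2k-1) - 1/(2k+1)]
The series telescopes:
= (1/2)[1/289 - 1/317]
= 14/91613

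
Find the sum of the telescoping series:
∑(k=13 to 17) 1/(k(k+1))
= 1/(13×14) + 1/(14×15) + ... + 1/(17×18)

Partial fractions: 1/(k(k+1)) = 1/k - 1/(k+1)
The series telescopes:
= (1/13 - 1/14) + (1/14 - 1/15) + ... + (1/17 - 1/18)
= 1/13 - 1/18
= 5/234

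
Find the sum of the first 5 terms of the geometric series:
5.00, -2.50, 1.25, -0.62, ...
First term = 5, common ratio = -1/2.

Sₙ = a(1 - rⁿ) / (1 - r)
S_5 = 5(1 - (-1/2)^5) / (1 - (-1/2))
S_5 = 5(1 - (-1/32)) / (3/2)
S_5 = 55/16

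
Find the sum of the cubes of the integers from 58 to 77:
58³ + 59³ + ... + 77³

Use ∑_{k=1}^{n} k³ = [n(n+1)/2]², then subtract the first 57 terms.
∑_{k=1}^{77} k³ = [77×78/2]² = 3003² = 9018009
∑_{k=1}^{57} k³ = [57×58/2]² = 1653² = 2732409
∑_{k=58}^{77} k³ = 9018009 - 2732409 = 6285600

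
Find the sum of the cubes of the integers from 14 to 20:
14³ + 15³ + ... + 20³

Use ∑_{k=1}^{n} k³ = [n(n+1)/2]², then subtract the first 13 terms.
∑_{k=1}^{20} k³ = [20×21/2]² = 210² = 44100
∑_{k=1}^{13} k³ = [13×14/2]² = 91² = 8281
∑_{k=14}^{20} k³ = 44100 - 8281 = 35819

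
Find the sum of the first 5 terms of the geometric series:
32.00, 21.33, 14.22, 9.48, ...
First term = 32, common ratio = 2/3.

Sₙ = a(1 - rⁿ) / (1 - r)
S_5 = 32(1 - (2/3)^5) / (1 - (2/3))
S_5 = 32(1 - (32/243)) / (1/3)
S_5 = 6752/81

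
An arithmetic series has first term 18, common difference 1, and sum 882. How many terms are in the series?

Using S = n/2 × [2a + (n-1)d]
882 = n/2 × [2(18) + (n-1)(1)]
882 = n/2 × [36 + 1n - 1]
1764 = n × [35 + 1n]
1n² + (35)n - 1764 = 0
Discriminant: Δ = (35)² - 4(1)(-1764) = 1225 + 7056 = 8281
√Δ = 91
n = [-(35) + √Δ] / (2·1) = (-35 + 91) / 2 = 56 / 2 = 28
(The negative root is discarded since n must be a positive integer.)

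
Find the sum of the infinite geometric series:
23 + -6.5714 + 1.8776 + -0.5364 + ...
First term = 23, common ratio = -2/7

For |r| < 1, S = a / (1 - r)
S = 23 / (1 - (-2/7))
S = 23 / (9/7)
S = 161/9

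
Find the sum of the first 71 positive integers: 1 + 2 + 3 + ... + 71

Formula: ∑k = n(n+1)/2
= 71×72/2
= 5112/2
= 2556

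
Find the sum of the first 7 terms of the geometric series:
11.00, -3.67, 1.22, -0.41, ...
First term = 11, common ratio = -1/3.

Sₙ = a(1 - rⁿ) / (1 - r)
S_7 = 11(1 - (-1/3)^7) / (1 - (-1/3))
S_7 = 11(1 - (-1/2187)) / (4/3)
S_7 = 6017/729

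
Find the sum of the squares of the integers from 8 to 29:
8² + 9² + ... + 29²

Use ∑_{k=1}^{n} k² = n(n+1)(2n+1)/6, then subtract the first 7 terms.
∑_{k=1}^{29} k² = 29×30×59/6 = 8555
∑_{k=1}^{7} k² = 7×8×15/6 = 140
∑_{k=8}^{29} k² = 8555 - 140 = 8415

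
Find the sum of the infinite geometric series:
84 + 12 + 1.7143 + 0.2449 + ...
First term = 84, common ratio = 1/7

For |r| < 1, S = a / (1 - r)
S = 84 / (1 - (1/7))
S = 84 / (6/7)
S = 98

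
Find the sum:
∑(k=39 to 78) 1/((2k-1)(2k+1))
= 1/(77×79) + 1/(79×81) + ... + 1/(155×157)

Partial fractions: 1/((2k-1)(2k+1)) = (1/2)[1/(2k-1) - 1/(2k+1)]
The series telescopes:
= (1/2)[1/77 - 1/157]
= 40/12089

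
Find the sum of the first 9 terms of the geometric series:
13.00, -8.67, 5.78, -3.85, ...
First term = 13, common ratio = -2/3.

Sₙ = a(1 - rⁿ) / (1 - r)
S_9 = 13(1 - (-2/3)^9) / (1 - (-2/3))
S_9 = 13(1 - (-512/19683)) / (5/3)
S_9 = 52507/6561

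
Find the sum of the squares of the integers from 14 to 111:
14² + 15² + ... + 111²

Use ∑_{k=1}^{n} k² = n(n+1)(2n+1)/6, then subtract the first 13 terms.
∑_{k=1}^{111} k² = 111×112×223/6 = 462056
∑_{k=1}^{13} k² = 13×14×27/6 = 819
∑_{k=14}^{111} k² = 462056 - 819 = 461237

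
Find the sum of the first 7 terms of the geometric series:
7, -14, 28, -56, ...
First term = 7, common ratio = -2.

Sₙ = a(1 - rⁿ) / (1 - r)
S_7 = 7(1 - (-2)^7) / (1 - (-2))
S_7 = 7(1 - (-128)) / (3)
S_7 = 301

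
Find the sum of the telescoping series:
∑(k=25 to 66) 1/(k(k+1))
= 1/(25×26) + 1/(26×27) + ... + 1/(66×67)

Partial fractions: 1/(k(k+1)) = 1/k - 1/(k+1)
The series telescopes:
= (1/25 - 1/26) + (1/26 - 1/27) + ... + (1/66 - 1/67)
= 1/25 - 1/67
= 42/1675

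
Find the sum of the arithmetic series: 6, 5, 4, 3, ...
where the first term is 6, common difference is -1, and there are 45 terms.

Sₙ = n/2 × (first + last)
Last term = a + (n-1)d = 6 + (45-1)×(-1) = -38
S_45 = 45/2 × (6 + (-38))
S_45 = 45/2 × (-32) = -720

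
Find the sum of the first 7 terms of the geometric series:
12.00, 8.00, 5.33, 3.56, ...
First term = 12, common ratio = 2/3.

Sₙ = a(1 - rⁿ) / (1 - r)
S_7 = 12(1 - (2/3)^7) / (1 - (2/3))
S_7 = 12(1 - (128/2187)) / (1/3)
S_7 = 8236/243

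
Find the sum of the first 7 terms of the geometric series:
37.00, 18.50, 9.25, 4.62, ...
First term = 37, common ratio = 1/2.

Sₙ = a(1 - rⁿ) / (1 - r)
S_7 = 37(1 - (1/2)^7) / (1 - (1/2))
S_7 = 37(1 - (1/128)) / (1/2)
S_7 = 4699/64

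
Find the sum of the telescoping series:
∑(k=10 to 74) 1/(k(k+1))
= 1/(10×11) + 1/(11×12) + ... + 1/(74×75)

Partial fractions: 1/(k(k+1)) = 1/k - 1/(k+1)
The series telescopes:
= (1/10 - 1/11) + (1/11 - 1/12) + ... + (1/74 - 1/75)
= 1/10 - 1/75
= 13/150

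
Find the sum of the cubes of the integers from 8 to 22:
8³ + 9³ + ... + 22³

Use ∑_{k=1}^{n} k³ = [n(n+1)/2]², then subtract the first 7 terms.
∑_{k=1}^{22} k³ = [22×23/2]² = 253² = 64009
∑_{k=1}^{7} k³ = [7×8/2]² = 28² = 784
∑_{k=8}^{22} k³ = 64009 - 784 = 63225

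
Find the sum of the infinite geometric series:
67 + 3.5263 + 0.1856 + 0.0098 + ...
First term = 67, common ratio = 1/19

For |r| < 1, S = a / (1 - r)
S = 67 / (1 - (1/19))
S = 67 / (18/19)
S = 1273/18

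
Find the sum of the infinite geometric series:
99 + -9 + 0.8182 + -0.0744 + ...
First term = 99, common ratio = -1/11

For |r| < 1, S = a / (1 - r)
S = 99 / (1 - (-1/11))
S = 99 / (12/11)
S = 363/4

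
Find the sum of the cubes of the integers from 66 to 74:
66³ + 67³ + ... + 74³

Use ∑_{k=1}^{n} k³ = [n(n+1)/2]², then subtract the first 65 terms.
∑_{k=1}^{74} k³ = [74×75/2]² = 2775² = 7700625
∑_{k=1}^{65} k³ = [65×66/2]² = 2145² = 4601025
∑_{k=66}^{74} k³ = 7700625 - 4601025 = 3099600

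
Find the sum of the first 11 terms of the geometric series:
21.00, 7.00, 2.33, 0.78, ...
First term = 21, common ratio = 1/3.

Sₙ = a(1 - rⁿ) / (1 - r)
S_11 = 21(1 - (1/3)^11) / (1 - (1/3))
S_11 = 21(1 - (1/177147)) / (2/3)
S_11 = 620011/19683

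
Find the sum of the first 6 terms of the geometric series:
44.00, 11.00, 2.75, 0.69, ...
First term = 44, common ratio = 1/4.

Sₙ = a(1 - rⁿ) / (1 - r)
S_6 = 44(1 - (1/4)^6) / (1 - (1/4))
S_6 = 44(1 - (1/4096)) / (3/4)
S_6 = 15015/256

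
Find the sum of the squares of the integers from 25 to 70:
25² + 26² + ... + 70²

Use ∑_{k=1}^{n} k² = n(n+1)(2n+1)/6, then subtract the first 24 terms.
∑_{k=1}^{70} k² = 70×71×141/6 = 116795
∑_{k=1}^{24} k² = 24×25×49/6 = 4900
∑_{k=25}^{70} k² = 116795 - 4900 = 111895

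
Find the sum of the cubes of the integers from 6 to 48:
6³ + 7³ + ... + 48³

Use ∑_{k=1}^{n} k³ = [n(n+1)/2]², then subtract the first 5 terms.
∑_{k=1}^{48} k³ = [48×49/2]² = 1176² = 1382976
∑_{k=1}^{5} k³ = [5×6/2]² = 15² = 225
∑_{k=6}^{48} k³ = 1382976 - 225 = 1382751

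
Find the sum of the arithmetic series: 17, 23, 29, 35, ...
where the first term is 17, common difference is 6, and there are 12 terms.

Sₙ = n/2 × (first + last)
Last term = a + (n-1)d = 17 + (12-1)×6 = 83
S_12 = 12/2 × (17 + 83)
S_12 = 12/2 × 100 = 600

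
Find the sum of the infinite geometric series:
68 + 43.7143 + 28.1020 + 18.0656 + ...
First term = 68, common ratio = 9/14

For |r| < 1, S = a / (1 - r)
S = 68 / (1 - (9/14))
S = 68 / (5/14)
S = 952/5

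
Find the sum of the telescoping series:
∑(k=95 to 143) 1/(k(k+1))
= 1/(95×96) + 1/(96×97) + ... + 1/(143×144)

Partial fractions: 1/(k(k+1)) = 1/k - 1/(k+1)
The series telescopes:
= (1/95 - 1/96) + (1/96 - 1/97) + ... + (1/143 - 1/144)
= 1/95 - 1/144
= 49/13680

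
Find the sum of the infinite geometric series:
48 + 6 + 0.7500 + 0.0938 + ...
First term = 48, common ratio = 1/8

For |r| < 1, S = a / (1 - r)
S = 48 / (1 - (1/8))
S = 48 / (7/8)
S = 384/7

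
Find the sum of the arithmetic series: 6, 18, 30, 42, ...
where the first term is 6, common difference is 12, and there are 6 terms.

Sₙ = n/2 × (first + last)
Last term = a + (n-1)d = 6 + (6-1)×12 = 66
S_6 = 6/2 × (6 + 66)
S_6 = 6/2 × 72 = 216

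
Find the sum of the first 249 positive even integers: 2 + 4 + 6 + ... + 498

Sum of first n even numbers = n(n+1)
= 249×250
= 62250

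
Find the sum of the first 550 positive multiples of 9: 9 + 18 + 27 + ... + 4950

Factor out 9: = 9(1 + 2 + ... + 550) = 9 × n(n+1)/2
= 9 × 550×551/2
= 9 × 151525
= 1363725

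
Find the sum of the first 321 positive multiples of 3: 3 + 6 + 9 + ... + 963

Factor out 3: = 3(1 + 2 + ... + 321) = 3 × n(n+1)/2
= 3 × 321×322/2
= 3 × 51681
= 155043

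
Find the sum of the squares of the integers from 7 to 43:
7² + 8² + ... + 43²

Use ∑_{k=1}^{n} k² = n(n+1)(2n+1)/6, then subtract the first 6 terms.
∑_{k=1}^{43} k² = 43×44×87/6 = 27434
∑_{k=1}^{6} k² = 6×7×13/6 = 91
∑_{k=7}^{43} k² = 27434 - 91 = 27343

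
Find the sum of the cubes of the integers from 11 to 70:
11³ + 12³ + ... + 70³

Use ∑_{k=1}^{n} k³ = [n(n+1)/2]², then subtract the first 10 terms.
∑_{k=1}^{70} k³ = [70×71/2]² = 2485² = 6175225
∑_{k=1}^{10} k³ = [10×11/2]² = 55² = 3025
∑_{k=11}^{70} k³ = 6175225 - 3025 = 6172200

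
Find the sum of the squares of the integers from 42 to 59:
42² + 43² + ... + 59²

Use ∑_{k=1}^{n} k² = n(n+1)(2n+1)/6, then subtract the first 41 terms.
∑_{k=1}^{59} k² = 59×60×119/6 = 70210
∑_{k=1}^{41} k² = 41×42×83/6 = 23821
∑_{k=42}^{59} k² = 70210 - 23821 = 46389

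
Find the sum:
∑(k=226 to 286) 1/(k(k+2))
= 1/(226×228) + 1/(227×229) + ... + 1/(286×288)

Partial fractions: 1/(k(k+2)) = (1/2)[1/k - 1/(k+2)]
Telescoping leaves the first two and last two terms:
= (1/2)[1/226 + 1/227 - 1/287 - 1/288]
= 3972259/4240418112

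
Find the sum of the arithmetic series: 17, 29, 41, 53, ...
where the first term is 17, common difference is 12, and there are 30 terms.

Sₙ = n/2 × (first + last)
Last term = a + (n-1)d = 17 + (30-1)×12 = 365
S_30 = 30/2 × (17 + 365)
S_30 = 30/2 × 382 = 5730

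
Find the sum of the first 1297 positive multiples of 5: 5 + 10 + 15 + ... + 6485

Factor out 5: = 5(1 + 2 + ... + 1297) = 5 × n(n+1)/2
= 5 × 1297×1298/2
= 5 × 841753
= 4208765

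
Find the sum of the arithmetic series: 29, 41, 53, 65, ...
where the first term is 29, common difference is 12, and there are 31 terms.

Sₙ = n/2 × (first + last)
Last term = a + (n-1)d = 29 + (31-1)×12 = 389
S_31 = 31/2 × (29 + 389)
S_31 = 31/2 × 418 = 6479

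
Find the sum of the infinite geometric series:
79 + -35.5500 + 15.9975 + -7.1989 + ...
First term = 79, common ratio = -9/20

For |r| < 1, S = a / (1 - r)
S = 79 / (1 - (-9/20))
S = 79 / (29/20)
S = 1580/29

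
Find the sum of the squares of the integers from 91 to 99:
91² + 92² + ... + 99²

Use ∑_{k=1}^{n} k² = n(n+1)(2n+1)/6, then subtract the first 90 terms.
∑_{k=1}^{99} k² = 99×100×199/6 = 328350
∑_{k=1}^{90} k² = 90×91×181/6 = 247065
∑_{k=91}^{99} k² = 328350 - 247065 = 81285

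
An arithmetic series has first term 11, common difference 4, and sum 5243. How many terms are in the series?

Using S = n/2 × [2a + (n-1)d]
5243 = n/2 × [2(11) + (n-1)(4)]
5243 = n/2 × [22 + 4n - 4]
10486 = n × [18 + 4n]
4n² + (18)n - 10486 = 0
Discriminant: Δ = (18)² - 4(4)(-10486) = 324 + 167776 = 168100
√Δ = 410
n = [-(18) + √Δ] / (2·4) = (-18 + 410) / 8 = 392 / 8 = 49
(The negative root is discarded since n must be a positive integer.)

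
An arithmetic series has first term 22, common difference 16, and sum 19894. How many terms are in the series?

Using S = n/2 × [2a + (n-1)d]
19894 = n/2 × [2(22) + (n-1)(16)]
19894 = n/2 × [44 + 16n - 16]
39788 = n × [28 + 16n]
16n² + (28)n - 39788 = 0
Discriminant: Δ = (28)² - 4(16)(-39788) = 784 + 2546432 = 2547216
√Δ = 1596
n = [-(28) + √Δ] / (2·16) = (-28 + 1596) / 32 = 1568 / 32 = 49
(The negative root is discarded since n must be a positive integer.)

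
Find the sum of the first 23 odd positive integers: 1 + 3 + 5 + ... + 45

Sum of first n odd numbers = n²
= 23²
= 529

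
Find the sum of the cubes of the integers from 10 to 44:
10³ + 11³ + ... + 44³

Use ∑_{k=1}^{n} k³ = [n(n+1)/2]², then subtract the first 9 terms.
∑_{k=1}^{44} k³ = [44×45/2]² = 990² = 980100
∑_{k=1}^{9} k³ = [9×10/2]² = 45² = 2025
∑_{k=10}^{44} k³ = 980100 - 2025 = 978075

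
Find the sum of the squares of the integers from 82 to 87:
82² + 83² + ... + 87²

Use ∑_{k=1}^{n} k² = n(n+1)(2n+1)/6, then subtract the first 81 terms.
∑_{k=1}^{87} k² = 87×88×175/6 = 223300
∑_{k=1}^{81} k² = 81×82×163/6 = 180441
∑_{k=82}^{87} k² = 223300 - 180441 = 42859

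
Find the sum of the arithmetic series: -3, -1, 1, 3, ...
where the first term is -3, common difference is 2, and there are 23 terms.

Sₙ = n/2 × (first + last)
Last term = a + (n-1)d = -3 + (23-1)×2 = 41
S_23 = 23/2 × (-3 + 41)
S_23 = 23/2 × 38 = 437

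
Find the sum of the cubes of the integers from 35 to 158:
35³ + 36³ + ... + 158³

Use ∑_{k=1}^{n} k³ = [n(n+1)/2]², then subtract the first 34 terms.
∑_{k=1}^{158} k³ = [158×159/2]² = 12561² = 157778721
∑_{k=1}^{34} k³ = [34×35/2]² = 595² = 354025
∑_{k=35}^{158} k³ = 157778721 - 354025 = 157424696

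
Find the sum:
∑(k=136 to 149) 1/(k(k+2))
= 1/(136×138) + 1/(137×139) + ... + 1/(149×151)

Partial fractions: 1/(k(k+2)) = (1/2)[1/k - 1/(k+2)]
Telescoping leaves the first two and last two terms:
= (1/2)[1/136 + 1/137 - 1/150 - 1/151]
= 287609/422014800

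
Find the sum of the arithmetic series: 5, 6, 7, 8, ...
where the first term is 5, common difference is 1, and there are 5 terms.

Sₙ = n/2 × (first + last)
Last term = a + (n-1)d = 5 + (5-1)×1 = 9
S_5 = 5/2 × (5 + 9)
S_5 = 5/2 × 14 = 35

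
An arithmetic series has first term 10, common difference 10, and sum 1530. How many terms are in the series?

Using S = n/2 × [2a + (n-1)d]
1530 = n/2 × [2(10) + (n-1)(10)]
1530 = n/2 × [20 + 10n - 10]
3060 = n × [10 + 10n]
10n² + (10)n - 3060 = 0
Discriminant: Δ = (10)² - 4(10)(-3060) = 100 + 122400 = 122500
√Δ = 350
n = [-(10) + √Δ] / (2·10) = (-10 + 350) / 20 = 340 / 20 = 17
(The negative root is discarded since n must be a positive integer.)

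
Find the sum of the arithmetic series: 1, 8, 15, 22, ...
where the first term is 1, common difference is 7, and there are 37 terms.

Sₙ = n/2 × (first + last)
Last term = a + (n-1)d = 1 + (37-1)×7 = 253
S_37 = 37/2 × (1 + 253)
S_37 = 37/2 × 254 = 4699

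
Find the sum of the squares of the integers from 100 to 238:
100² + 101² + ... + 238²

Use ∑_{k=1}^{n} k² = n(n+1)(2n+1)/6, then subtract the first 99 terms.
∑_{k=1}^{238} k² = 238×239×477/6 = 4522119
∑_{k=1}^{99} k² = 99×100×199/6 = 328350
∑_{k=100}^{238} k² = 4522119 - 328350 = 4193769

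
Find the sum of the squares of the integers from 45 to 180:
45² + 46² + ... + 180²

Use ∑_{k=1}^{n} k² = n(n+1)(2n+1)/6, then subtract the first 44 terms.
∑_{k=1}^{180} k² = 180×181×361/6 = 1960230
∑_{k=1}^{44} k² = 44×45×89/6 = 29370
∑_{k=45}^{180} k² = 1960230 - 29370 = 1930860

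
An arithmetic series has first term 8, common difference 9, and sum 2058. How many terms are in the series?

Using S = n/2 × [2a + (n-1)d]
2058 = n/2 × [2(8) + (n-1)(9)]
2058 = n/2 × [16 + 9n - 9]
4116 = n × [7 + 9n]
9n² + (7)n - 4116 = 0
Discriminant: Δ = (7)² - 4(9)(-4116) = 49 + 148176 = 148225
√Δ = 385
n = [-(7) + √Δ] / (2·9) = (-7 + 385) / 18 = 378 / 18 = 21
(The negative root is discarded since n must be a positive integer.)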